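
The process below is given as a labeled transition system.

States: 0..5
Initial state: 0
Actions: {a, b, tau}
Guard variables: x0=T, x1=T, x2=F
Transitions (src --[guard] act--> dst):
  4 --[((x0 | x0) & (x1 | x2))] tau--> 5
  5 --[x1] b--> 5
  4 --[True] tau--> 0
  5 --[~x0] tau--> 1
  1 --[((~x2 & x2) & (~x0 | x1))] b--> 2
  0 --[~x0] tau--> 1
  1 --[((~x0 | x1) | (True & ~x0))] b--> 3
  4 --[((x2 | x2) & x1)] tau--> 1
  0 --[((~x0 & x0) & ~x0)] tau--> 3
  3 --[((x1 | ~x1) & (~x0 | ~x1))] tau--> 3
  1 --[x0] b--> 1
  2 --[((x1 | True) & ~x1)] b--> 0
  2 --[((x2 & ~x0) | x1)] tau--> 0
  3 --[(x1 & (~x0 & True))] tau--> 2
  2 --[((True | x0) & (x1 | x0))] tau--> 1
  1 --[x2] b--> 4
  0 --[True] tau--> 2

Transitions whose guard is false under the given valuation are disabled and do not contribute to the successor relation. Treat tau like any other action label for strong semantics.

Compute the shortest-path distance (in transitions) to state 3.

Layered search for 3:
  Layer 0: {0}
  Layer 1: {2}
  Layer 2: {1}
  Layer 3: {3}
3 enters at depth 3; path tau·tau·b

Answer: 3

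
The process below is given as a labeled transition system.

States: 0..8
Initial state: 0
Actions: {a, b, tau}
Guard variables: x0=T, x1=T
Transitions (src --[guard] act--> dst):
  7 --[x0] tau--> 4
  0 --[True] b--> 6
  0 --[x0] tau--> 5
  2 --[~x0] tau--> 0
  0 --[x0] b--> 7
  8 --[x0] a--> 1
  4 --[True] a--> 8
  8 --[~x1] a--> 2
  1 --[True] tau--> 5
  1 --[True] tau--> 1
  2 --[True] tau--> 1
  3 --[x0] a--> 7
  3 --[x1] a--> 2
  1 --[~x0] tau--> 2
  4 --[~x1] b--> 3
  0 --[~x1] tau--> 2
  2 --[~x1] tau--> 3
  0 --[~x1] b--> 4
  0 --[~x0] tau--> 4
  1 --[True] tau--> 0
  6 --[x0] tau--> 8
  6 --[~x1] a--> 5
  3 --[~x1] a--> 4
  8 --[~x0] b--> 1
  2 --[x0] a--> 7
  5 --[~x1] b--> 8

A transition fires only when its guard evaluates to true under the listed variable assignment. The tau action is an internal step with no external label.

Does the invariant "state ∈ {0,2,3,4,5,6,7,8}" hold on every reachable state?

Inv-set: {0,2,3,4,5,6,7,8}
Reach set: {0,1,4,5,6,7,8}
  0: ok
  1: outside
  4: ok
  5: ok
  6: ok
  7: ok
  8: ok
reach 1 via b·tau·a — violates

Answer: INVARIANT VIOLATED at state 1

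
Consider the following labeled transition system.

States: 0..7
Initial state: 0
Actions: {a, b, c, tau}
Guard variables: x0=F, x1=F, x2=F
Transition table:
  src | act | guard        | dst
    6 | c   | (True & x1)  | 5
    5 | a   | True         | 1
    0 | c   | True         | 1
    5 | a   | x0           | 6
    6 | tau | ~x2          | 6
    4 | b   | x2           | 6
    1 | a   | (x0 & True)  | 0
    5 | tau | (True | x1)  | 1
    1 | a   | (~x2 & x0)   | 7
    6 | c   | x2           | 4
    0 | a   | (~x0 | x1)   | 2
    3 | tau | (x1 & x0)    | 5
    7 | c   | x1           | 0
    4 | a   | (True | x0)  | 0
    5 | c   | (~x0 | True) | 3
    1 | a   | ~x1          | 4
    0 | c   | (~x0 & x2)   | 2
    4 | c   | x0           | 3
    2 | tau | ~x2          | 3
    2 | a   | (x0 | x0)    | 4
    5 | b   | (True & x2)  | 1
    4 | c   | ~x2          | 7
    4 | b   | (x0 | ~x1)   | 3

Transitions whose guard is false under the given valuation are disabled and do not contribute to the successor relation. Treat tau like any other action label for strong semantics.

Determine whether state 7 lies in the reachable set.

Answer: REACHABLE

Working:
11 transition(s) survive guard evaluation.
L0 = {0}
L1 = {1,2}  total {0,1,2}
L2 = {3,4}  total {0,1,2,3,4}
L3 = {7}  total {0,1,2,3,4,7}
Reachable = {0,1,2,3,4,7}
Path to 7: c·a·c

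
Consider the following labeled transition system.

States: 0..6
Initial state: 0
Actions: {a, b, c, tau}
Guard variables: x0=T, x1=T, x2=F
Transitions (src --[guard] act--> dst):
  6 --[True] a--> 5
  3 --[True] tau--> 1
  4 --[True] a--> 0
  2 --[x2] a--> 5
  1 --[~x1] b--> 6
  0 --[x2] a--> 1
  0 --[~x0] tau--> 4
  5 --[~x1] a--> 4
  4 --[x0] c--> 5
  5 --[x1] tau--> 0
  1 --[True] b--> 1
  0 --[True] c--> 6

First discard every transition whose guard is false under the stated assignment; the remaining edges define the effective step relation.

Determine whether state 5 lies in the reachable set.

After dropping false guards: 7 live edges.
L0 = {0}
L1 = {6}  cumulative {0,6}
L2 = {5}  cumulative {0,5,6}
R = {0,5,6}
Path to 5: c·a

Answer: REACHABLE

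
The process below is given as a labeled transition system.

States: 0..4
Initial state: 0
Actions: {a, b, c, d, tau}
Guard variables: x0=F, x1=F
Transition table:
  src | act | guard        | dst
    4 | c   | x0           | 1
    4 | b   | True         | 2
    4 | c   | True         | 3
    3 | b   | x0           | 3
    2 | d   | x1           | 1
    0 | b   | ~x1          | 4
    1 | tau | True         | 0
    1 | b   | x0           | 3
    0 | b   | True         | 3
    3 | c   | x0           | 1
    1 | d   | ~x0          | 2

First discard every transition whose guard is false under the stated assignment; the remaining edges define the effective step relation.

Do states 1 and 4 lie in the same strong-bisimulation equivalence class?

Answer: NOT BISIMILAR

Analysis:
Bisimulation quotient by refinement:
  P[0] = {{0,1,2,3,4}}
  P[1] = {{0},{1},{2,3},{4}}
Fixed point at round 2; 4 class(es).
1∈{1}, 4∈{4}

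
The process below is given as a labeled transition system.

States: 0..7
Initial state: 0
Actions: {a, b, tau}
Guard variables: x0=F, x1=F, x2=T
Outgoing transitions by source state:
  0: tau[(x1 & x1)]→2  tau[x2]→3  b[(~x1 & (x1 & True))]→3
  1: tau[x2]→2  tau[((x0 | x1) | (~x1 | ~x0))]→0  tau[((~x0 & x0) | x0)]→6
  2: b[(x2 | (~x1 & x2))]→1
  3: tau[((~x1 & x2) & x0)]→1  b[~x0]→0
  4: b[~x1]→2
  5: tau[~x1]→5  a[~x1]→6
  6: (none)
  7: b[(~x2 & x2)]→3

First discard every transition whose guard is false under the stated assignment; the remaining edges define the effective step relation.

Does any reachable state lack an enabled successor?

Answer: DEADLOCK-FREE

Trace:
Reach set: {0,3}
  0: tau→3  [1 exit(s)]
  3: b→0  [1 exit(s)]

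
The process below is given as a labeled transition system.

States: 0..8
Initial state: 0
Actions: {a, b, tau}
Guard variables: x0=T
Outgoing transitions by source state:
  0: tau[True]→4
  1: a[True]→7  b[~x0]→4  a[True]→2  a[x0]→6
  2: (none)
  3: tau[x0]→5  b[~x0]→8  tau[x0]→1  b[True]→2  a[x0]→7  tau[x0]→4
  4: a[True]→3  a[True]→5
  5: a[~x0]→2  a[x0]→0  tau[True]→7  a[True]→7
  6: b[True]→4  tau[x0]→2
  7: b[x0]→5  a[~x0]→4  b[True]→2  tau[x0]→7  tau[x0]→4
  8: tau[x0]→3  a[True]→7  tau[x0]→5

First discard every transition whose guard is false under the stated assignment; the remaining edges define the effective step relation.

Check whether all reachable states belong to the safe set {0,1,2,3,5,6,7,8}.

Safe = {0,1,2,3,5,6,7,8}
Reach set: {0,1,2,3,4,5,6,7}
  0: ok
  1: ok
  2: ok
  3: ok
  4: outside
  5: ok
  6: ok
  7: ok
counterexample path to 4: tau

Answer: INVARIANT VIOLATED at state 4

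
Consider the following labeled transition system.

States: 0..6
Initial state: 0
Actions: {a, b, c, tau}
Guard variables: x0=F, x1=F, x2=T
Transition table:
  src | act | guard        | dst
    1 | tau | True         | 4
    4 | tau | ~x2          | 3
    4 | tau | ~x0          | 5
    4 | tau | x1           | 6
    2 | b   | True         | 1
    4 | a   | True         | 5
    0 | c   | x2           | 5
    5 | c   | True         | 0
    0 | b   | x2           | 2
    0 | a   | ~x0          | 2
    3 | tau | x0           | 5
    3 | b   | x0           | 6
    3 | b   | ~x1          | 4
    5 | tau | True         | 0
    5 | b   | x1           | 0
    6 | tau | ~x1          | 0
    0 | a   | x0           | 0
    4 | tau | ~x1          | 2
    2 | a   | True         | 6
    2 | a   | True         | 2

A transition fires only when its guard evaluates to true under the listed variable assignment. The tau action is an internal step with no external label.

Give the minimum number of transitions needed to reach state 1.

Answer: 2

Analysis:
Breadth-first toward 1:
  depth 0: {0}
  depth 1: {2,5}
  depth 2: {1,6}
first hit 1 at d=2 via a·b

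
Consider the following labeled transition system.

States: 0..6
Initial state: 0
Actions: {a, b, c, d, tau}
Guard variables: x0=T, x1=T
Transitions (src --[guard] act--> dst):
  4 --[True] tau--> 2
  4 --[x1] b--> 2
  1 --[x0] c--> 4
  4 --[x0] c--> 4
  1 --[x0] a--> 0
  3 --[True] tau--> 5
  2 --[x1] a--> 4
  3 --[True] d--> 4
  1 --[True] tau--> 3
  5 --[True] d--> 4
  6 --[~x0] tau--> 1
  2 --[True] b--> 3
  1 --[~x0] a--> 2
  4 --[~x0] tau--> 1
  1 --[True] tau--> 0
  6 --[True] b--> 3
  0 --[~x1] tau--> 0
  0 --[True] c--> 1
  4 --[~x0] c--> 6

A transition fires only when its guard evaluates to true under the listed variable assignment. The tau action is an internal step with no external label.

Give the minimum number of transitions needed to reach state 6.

BFS to 6:
  depth 0: {0}
  depth 1: {1}
  depth 2: {3,4}
  depth 3: {2,5}
6 never appears.

Answer: UNREACHABLE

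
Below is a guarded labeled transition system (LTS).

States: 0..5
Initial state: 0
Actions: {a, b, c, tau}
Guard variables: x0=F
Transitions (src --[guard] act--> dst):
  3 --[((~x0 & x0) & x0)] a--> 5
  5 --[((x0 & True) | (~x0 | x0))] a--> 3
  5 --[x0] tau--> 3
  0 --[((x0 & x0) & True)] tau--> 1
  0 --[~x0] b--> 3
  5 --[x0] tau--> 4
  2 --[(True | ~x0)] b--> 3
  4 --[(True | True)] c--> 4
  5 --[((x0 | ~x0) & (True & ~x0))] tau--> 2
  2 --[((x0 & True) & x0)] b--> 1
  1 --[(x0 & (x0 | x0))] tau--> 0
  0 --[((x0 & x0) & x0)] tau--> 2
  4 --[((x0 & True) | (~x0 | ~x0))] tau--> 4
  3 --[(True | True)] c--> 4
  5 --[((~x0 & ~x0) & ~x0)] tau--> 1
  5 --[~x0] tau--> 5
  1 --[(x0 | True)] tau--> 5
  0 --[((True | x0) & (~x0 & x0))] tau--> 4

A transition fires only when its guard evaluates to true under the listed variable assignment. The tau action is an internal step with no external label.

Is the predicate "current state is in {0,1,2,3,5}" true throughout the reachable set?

Answer: INVARIANT VIOLATED at state 4

Analysis:
Allowed set {0,1,2,3,5}
Reach set: {0,3,4}
  0: ok
  3: ok
  4: VIOLATES
witness against invariant: b·c → 4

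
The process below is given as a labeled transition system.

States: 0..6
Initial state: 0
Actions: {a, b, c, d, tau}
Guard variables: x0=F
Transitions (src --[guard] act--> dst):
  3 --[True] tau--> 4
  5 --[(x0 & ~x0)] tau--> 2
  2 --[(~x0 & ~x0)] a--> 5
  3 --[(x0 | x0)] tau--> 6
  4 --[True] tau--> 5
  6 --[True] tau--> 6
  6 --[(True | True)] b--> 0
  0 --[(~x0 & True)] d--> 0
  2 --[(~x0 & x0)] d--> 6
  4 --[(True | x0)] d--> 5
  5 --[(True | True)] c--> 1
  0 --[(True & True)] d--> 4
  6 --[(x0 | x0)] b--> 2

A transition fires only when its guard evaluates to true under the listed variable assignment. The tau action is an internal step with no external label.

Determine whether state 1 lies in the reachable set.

Answer: REACHABLE

Trace:
9 transition(s) survive guard evaluation.
L0 = {0}
L1 = {4}  total {0,4}
L2 = {5}  total {0,4,5}
L3 = {1}  total {0,1,4,5}
Reach set: {0,1,4,5}
Path to 1: d·tau·c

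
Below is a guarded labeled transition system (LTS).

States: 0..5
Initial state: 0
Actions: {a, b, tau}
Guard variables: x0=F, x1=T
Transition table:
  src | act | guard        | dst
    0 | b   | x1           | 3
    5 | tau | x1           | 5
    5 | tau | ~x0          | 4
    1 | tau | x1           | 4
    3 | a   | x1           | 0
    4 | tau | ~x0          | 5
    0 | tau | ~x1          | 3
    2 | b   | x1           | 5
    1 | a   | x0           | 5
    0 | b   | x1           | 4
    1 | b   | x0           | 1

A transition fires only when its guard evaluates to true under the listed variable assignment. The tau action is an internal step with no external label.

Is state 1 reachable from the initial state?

After dropping false guards: 8 live edges.
depth 0: {0}
depth 1: {3,4}  now seen {0,3,4}
depth 2: {5}  now seen {0,3,4,5}
Reachable = {0,3,4,5}

Answer: UNREACHABLE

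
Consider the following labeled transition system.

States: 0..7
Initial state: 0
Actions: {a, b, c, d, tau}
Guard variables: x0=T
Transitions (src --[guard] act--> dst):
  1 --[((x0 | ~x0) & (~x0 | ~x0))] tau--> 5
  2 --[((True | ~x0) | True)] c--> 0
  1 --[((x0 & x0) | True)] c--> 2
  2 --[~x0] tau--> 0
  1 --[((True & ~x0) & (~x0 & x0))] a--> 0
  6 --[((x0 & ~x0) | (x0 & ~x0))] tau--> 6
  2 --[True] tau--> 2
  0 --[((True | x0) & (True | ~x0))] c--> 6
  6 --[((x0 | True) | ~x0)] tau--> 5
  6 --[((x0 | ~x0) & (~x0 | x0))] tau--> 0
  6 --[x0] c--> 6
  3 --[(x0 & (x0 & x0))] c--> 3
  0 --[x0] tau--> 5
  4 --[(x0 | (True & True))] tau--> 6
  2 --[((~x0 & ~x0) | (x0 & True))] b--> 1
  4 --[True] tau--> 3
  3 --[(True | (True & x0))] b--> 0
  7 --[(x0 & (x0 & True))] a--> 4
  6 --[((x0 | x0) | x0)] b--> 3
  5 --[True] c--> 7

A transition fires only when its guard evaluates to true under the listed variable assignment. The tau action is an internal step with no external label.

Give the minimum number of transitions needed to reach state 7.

Layered search for 7:
  Layer 0: {0}
  Layer 1: {5,6}
  Layer 2: {3,7}
first hit 7 at d=2 via tau·c

Answer: 2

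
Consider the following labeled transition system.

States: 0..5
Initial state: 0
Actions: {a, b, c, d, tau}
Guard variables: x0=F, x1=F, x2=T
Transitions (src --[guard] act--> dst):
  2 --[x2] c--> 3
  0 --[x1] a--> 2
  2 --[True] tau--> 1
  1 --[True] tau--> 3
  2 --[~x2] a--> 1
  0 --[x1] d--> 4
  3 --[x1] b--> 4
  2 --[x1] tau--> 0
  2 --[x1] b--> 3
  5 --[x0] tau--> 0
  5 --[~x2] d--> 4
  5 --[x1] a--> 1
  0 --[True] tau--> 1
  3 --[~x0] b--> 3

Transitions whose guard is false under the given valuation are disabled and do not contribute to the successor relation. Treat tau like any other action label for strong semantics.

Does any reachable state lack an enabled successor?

R = {0,1,3}
  0: tau→1  [deg 1]
  1: tau→3  [deg 1]
  3: b→3  [deg 1]

Answer: DEADLOCK-FREE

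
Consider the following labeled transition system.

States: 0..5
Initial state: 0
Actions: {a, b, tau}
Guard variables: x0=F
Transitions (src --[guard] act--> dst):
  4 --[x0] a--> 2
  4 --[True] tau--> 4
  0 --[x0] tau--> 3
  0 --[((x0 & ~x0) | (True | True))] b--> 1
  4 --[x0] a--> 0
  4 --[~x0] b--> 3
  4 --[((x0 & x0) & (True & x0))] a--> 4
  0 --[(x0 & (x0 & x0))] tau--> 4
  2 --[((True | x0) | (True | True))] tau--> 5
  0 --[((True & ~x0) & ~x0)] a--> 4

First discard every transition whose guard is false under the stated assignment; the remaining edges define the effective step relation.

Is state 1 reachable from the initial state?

Answer: REACHABLE

Trace:
After dropping false guards: 5 live edges.
depth 0: {0}
depth 1: {1,4}  now seen {0,1,4}
depth 2: {3}  now seen {0,1,3,4}
Reach set: {0,1,3,4}
witness 1: b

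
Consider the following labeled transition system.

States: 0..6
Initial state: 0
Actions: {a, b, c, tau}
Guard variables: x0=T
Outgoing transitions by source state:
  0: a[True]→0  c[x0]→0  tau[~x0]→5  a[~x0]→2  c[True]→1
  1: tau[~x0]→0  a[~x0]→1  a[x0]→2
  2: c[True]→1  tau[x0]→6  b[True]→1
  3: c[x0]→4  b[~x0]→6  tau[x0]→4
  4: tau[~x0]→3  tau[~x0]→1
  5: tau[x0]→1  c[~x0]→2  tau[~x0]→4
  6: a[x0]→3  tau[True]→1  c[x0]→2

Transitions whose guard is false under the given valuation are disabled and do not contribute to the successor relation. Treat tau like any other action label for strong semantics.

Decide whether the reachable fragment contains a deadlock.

Reachable = {0,1,2,3,4,6}
  0: a→0  c→0  c→1  [3 out]
  1: a→2  [1 out]
  2: b→1  c→1  tau→6  [3 out]
  3: c→4  tau→4  [2 out]
  4: ∅  [no exit]
  6: a→3  c→2  tau→1  [3 out]
Path to 4: c·a·tau·a·c

Answer: DEADLOCK at state 4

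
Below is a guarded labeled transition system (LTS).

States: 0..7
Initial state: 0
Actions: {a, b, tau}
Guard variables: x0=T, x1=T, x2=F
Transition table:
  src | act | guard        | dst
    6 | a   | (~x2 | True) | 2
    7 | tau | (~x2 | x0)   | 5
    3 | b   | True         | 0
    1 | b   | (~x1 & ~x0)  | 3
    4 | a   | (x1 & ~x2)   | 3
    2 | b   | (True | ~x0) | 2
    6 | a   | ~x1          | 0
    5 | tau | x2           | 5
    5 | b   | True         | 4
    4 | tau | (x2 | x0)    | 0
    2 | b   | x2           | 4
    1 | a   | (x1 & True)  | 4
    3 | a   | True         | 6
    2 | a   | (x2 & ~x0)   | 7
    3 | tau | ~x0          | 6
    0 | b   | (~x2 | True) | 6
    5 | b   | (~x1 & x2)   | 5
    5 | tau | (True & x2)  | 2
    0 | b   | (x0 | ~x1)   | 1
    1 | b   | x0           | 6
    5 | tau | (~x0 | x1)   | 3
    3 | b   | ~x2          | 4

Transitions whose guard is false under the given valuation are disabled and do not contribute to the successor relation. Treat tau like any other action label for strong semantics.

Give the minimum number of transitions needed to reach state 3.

Breadth-first toward 3:
  depth 0: {0}
  depth 1: {1,6}
  depth 2: {2,4}
  depth 3: {3}
depth(3)=3, e.g. b·a·a

Answer: 3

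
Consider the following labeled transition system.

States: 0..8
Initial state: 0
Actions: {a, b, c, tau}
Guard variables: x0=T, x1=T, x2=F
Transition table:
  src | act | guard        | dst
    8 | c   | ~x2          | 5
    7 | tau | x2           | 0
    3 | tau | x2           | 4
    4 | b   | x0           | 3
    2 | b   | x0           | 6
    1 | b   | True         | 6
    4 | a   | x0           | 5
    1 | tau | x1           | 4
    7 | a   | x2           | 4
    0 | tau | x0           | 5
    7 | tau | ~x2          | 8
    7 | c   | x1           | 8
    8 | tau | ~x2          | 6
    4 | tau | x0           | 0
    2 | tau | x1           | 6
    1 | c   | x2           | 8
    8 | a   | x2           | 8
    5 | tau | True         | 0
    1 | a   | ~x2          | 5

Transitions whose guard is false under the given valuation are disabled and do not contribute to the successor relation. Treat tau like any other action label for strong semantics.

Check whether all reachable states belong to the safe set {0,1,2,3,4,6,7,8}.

Answer: INVARIANT VIOLATED at state 5

Working:
Allowed set {0,1,2,3,4,6,7,8}
Reachable = {0,5}
  0: ✓
  5: VIOLATES
counterexample path to 5: tau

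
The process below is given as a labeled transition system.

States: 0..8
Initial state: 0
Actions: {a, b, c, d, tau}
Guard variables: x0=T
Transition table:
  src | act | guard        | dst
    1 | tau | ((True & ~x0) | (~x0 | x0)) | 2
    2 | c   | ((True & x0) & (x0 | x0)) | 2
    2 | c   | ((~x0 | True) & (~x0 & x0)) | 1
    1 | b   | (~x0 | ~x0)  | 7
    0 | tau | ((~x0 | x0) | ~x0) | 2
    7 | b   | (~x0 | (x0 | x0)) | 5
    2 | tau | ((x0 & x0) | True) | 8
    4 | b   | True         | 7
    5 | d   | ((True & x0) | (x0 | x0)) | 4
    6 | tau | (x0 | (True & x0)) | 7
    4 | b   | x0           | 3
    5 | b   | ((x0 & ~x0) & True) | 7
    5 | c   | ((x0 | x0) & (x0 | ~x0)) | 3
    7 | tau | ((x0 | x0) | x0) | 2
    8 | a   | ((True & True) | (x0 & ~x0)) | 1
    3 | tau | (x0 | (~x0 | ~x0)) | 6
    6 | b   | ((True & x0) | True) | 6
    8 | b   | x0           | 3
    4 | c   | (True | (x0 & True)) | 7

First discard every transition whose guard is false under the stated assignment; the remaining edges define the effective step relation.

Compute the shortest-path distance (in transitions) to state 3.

Breadth-first toward 3:
  L0 = {0}
  L1 = {2}
  L2 = {8}
  L3 = {1,3}
3 enters at depth 3; path tau·tau·b

Answer: 3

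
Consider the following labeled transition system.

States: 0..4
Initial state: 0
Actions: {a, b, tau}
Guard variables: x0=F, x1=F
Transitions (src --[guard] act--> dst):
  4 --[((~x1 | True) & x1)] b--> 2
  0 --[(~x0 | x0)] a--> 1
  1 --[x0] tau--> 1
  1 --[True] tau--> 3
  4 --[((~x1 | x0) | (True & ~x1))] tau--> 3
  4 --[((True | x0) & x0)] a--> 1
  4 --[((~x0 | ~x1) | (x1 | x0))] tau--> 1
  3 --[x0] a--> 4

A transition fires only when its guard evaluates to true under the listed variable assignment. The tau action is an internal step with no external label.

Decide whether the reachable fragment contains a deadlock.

Answer: DEADLOCK at state 3

Trace:
Reachable = {0,1,3}
  0: a→1  [1 exit(s)]
  1: tau→3  [1 exit(s)]
  3: ∅  [deadlock]
trace reaching 3: a·tau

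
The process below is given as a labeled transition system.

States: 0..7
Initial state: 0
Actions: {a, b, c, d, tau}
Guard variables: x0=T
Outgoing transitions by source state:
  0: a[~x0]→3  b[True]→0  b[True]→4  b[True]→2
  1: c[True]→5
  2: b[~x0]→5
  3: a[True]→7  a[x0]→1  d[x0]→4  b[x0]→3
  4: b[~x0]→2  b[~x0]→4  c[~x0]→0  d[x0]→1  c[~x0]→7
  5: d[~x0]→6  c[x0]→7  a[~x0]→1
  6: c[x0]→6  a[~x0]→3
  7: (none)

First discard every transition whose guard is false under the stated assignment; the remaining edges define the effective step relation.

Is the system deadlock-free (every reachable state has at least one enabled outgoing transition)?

Answer: DEADLOCK at state 2

Analysis:
Reachable = {0,1,2,4,5,7}
  0: b→0  b→2  b→4  [3 exit(s)]
  1: c→5  [1 exit(s)]
  2: ∅  [no exit]
  4: d→1  [1 exit(s)]
  5: c→7  [1 exit(s)]
  7: ∅  [no exit]
Path to 2: b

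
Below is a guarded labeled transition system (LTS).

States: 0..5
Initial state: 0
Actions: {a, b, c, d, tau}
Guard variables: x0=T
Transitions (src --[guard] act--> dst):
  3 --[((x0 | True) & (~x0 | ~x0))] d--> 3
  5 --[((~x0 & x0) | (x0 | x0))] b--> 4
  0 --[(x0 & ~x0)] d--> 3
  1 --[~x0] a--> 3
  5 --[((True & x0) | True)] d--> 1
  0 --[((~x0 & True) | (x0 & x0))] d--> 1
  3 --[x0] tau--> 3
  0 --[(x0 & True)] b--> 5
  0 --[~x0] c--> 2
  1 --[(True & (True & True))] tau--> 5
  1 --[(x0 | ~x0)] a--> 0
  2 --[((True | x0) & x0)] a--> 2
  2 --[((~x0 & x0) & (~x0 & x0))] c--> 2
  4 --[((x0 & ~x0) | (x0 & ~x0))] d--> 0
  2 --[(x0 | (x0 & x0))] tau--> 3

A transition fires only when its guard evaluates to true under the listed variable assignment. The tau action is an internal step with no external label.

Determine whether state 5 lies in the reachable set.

9 transition(s) survive guard evaluation.
Layer 0: {0}
Layer 1: {1,5}  cumulative {0,1,5}
Layer 2: {4}  cumulative {0,1,4,5}
Reachable = {0,1,4,5}
witness 5: b

Answer: REACHABLE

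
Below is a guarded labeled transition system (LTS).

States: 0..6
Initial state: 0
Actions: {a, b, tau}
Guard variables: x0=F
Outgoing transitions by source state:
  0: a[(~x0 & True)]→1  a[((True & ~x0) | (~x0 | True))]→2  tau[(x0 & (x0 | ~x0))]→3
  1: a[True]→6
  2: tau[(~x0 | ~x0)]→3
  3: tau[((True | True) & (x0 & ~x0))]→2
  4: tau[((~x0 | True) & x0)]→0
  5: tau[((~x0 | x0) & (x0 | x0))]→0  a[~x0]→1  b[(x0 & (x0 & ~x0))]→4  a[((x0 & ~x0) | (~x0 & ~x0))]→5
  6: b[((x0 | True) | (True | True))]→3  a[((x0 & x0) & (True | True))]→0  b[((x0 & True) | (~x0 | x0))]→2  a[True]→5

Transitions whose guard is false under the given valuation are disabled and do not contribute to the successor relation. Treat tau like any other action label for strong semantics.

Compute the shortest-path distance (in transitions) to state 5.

Breadth-first toward 5:
  L0 = {0}
  L1 = {1,2}
  L2 = {3,6}
  L3 = {5}
first hit 5 at d=3 via a·a·a

Answer: 3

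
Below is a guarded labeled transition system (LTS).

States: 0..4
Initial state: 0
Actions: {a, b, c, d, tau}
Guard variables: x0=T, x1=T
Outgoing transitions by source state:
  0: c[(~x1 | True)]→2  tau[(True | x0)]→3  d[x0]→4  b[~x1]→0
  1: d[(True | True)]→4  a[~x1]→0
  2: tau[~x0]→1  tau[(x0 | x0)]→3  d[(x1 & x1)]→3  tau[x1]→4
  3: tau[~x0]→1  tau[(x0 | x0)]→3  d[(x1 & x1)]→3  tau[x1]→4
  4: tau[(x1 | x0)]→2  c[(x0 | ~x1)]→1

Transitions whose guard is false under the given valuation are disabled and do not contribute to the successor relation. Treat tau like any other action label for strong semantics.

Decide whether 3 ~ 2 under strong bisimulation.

Answer: BISIMILAR

Trace:
Bisimulation quotient by refinement:
  round 0: {{0,1,2,3,4}}
  round 1: {{0},{1},{2,3},{4}}
Fixed point at round 2; 4 class(es).
3∈{2,3}, 2∈{2,3}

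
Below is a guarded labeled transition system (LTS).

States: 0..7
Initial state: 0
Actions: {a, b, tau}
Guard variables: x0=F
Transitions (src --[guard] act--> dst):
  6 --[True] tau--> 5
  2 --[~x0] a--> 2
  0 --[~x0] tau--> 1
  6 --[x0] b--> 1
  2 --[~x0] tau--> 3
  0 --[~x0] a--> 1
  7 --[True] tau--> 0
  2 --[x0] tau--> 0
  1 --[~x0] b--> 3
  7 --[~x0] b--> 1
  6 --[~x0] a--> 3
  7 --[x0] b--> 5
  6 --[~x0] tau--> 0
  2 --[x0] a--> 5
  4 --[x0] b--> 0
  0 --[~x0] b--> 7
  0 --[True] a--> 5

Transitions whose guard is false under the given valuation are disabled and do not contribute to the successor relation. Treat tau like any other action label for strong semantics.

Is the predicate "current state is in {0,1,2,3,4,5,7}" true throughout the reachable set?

Answer: INVARIANT HOLDS

Working:
Allowed set {0,1,2,3,4,5,7}
Reach set: {0,1,3,5,7}
  0: safe
  1: safe
  3: safe
  5: safe
  7: safe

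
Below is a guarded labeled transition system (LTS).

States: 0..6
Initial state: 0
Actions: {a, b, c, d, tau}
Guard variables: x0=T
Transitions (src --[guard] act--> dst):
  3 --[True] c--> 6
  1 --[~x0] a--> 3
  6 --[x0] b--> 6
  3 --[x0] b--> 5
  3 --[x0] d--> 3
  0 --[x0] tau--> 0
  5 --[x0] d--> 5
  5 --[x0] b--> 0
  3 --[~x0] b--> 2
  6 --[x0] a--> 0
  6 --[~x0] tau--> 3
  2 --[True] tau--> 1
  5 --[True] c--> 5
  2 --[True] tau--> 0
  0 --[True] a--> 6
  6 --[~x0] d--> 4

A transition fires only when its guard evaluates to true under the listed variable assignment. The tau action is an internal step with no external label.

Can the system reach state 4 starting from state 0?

Answer: UNREACHABLE

Analysis:
Guard filter leaves 12 enabled edge(s).
Layer 0: {0}
Layer 1: {6}  now seen {0,6}
Reachable = {0,6}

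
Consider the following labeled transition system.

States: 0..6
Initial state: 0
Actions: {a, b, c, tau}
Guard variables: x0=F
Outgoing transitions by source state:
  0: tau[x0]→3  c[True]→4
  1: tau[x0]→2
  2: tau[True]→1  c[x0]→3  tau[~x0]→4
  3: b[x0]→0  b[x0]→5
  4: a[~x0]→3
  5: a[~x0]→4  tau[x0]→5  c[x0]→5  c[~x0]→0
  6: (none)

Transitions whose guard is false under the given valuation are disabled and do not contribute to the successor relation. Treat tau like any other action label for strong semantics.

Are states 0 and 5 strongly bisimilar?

Refine partition for ~:
  P[0] = {{0,1,2,3,4,5,6}}
  P[1] = {{0},{1,3,6},{2},{4},{5}}
stable after 2 split(s): 5 block(s)
[0]={0}  [5]={5}

Answer: NOT BISIMILAR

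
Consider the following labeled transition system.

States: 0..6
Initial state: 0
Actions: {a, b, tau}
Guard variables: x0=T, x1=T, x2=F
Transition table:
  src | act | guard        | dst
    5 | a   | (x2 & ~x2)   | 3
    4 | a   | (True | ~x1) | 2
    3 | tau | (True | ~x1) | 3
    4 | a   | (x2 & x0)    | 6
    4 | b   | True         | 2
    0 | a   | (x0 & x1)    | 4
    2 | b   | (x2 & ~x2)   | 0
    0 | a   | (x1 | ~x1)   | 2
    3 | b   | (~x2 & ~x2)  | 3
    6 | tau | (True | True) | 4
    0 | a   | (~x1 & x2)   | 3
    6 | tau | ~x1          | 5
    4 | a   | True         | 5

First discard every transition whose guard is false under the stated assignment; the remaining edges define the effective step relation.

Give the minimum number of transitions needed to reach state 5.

Breadth-first toward 5:
  depth 0: {0}
  depth 1: {2,4}
  depth 2: {5}
depth(5)=2, e.g. a·a

Answer: 2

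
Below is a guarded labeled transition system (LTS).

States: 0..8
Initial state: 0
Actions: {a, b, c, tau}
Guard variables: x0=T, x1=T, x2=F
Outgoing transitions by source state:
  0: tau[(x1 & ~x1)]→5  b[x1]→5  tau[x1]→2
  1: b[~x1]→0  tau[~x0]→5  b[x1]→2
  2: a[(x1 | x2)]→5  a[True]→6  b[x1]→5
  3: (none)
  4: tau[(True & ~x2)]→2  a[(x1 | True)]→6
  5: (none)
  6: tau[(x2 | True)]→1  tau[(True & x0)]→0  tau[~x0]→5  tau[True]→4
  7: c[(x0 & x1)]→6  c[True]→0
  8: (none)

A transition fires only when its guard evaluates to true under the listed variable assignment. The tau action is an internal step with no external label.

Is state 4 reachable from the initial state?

After dropping false guards: 13 live edges.
L0 = {0}
L1 = {2,5}  total {0,2,5}
L2 = {6}  total {0,2,5,6}
L3 = {1,4}  total {0,1,2,4,5,6}
Reach set: {0,1,2,4,5,6}
witness 4: tau·a·tau

Answer: REACHABLE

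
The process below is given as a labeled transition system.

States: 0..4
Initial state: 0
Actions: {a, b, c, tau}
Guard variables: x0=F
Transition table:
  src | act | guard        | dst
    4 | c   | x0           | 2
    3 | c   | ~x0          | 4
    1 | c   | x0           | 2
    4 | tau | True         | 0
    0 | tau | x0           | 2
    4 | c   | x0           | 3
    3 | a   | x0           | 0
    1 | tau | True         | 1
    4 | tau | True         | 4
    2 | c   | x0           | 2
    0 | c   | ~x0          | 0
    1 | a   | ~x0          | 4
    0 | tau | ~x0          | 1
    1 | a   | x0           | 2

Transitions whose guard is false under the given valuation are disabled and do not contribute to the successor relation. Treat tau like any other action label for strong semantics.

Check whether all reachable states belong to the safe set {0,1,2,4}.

Allowed set {0,1,2,4}
Reachable = {0,1,4}
  0: safe
  1: safe
  4: safe

Answer: INVARIANT HOLDS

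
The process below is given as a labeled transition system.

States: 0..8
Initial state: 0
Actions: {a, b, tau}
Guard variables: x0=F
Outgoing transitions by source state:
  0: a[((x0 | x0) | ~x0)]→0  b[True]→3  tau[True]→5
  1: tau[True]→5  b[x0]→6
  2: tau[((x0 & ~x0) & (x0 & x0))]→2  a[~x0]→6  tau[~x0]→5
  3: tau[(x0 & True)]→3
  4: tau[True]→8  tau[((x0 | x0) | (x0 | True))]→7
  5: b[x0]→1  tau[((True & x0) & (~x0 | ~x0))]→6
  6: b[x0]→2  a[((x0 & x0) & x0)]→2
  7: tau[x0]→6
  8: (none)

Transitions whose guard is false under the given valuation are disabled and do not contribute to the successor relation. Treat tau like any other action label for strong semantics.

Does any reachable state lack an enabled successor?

Reach set: {0,3,5}
  0: a→0  b→3  tau→5  [deg 3]
  3: ∅  [STUCK]
  5: ∅  [STUCK]
trace reaching 3: b

Answer: DEADLOCK at state 3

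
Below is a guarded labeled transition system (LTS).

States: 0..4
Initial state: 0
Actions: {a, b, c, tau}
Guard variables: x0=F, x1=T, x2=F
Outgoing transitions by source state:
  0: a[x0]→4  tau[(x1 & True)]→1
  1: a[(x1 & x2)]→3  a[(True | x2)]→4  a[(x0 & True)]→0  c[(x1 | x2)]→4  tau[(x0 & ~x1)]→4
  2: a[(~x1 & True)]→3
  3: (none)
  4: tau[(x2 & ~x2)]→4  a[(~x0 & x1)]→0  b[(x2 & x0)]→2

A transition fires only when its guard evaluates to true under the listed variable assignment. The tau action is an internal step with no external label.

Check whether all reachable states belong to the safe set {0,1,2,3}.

Inv-set: {0,1,2,3}
Reachable = {0,1,4}
  0: safe
  1: safe
  4: outside
reach 4 via tau·a — violates

Answer: INVARIANT VIOLATED at state 4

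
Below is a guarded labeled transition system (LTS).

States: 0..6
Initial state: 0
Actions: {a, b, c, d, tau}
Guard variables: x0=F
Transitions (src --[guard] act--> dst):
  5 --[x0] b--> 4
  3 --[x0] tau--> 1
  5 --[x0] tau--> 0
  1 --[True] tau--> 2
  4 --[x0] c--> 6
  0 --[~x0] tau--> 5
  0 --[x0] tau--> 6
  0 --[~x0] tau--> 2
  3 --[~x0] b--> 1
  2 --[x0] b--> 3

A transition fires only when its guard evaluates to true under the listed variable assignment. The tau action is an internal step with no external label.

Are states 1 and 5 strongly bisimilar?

Answer: NOT BISIMILAR

Analysis:
Compute ~ classes (split until stable):
  π0 = {{0,1,2,3,4,5,6}}
  π1 = {{0,1},{2,4,5,6},{3}}
3 equivalence class(es) (converged in 2)
class of 1: {0,1}; class of 5: {2,4,5,6}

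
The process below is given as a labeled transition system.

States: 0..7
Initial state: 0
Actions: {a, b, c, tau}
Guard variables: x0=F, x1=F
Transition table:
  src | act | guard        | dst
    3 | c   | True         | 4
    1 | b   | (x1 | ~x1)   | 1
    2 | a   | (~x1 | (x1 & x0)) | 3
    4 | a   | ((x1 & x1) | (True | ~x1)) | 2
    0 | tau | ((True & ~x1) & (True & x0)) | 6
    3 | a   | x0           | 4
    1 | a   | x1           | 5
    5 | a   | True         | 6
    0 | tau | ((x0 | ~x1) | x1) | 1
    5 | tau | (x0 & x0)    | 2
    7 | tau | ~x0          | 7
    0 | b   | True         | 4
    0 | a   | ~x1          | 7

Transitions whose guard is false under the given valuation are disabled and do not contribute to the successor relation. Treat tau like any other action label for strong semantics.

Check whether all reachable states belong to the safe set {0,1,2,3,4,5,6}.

Allowed set {0,1,2,3,4,5,6}
R = {0,1,2,3,4,7}
  0: safe
  1: safe
  2: safe
  3: safe
  4: safe
  7: outside
reach 7 via a — violates

Answer: INVARIANT VIOLATED at state 7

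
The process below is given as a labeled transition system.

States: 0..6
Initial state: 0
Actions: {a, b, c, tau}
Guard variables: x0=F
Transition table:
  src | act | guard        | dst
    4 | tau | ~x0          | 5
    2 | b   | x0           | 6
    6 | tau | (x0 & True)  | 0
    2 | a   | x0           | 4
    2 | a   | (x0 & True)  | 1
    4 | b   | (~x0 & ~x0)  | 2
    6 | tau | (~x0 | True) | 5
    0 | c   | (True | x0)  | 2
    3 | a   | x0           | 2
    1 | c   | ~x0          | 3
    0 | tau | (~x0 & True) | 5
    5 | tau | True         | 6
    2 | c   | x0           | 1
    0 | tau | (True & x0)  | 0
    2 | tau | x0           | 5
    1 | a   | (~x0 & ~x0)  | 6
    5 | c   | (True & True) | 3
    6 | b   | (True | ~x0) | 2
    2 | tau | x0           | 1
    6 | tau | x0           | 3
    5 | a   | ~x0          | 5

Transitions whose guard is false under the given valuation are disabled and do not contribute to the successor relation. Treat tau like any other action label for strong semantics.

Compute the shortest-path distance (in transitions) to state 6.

Layered search for 6:
  L0 = {0}
  L1 = {2,5}
  L2 = {3,6}
6 enters at depth 2; path tau·tau

Answer: 2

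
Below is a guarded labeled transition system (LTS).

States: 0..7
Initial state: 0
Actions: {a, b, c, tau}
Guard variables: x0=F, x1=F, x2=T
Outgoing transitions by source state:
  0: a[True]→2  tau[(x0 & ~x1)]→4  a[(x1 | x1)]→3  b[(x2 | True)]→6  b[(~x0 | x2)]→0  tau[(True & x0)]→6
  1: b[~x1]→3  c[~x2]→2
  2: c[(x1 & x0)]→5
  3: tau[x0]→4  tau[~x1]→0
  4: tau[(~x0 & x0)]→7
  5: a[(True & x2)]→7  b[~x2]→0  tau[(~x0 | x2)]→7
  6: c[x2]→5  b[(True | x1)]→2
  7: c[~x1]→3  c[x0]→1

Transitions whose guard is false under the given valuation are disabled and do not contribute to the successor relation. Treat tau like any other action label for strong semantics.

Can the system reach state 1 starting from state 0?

Answer: UNREACHABLE

Analysis:
Guard filter leaves 10 enabled edge(s).
depth 0: {0}
depth 1: {2,6}  cumulative {0,2,6}
depth 2: {5}  cumulative {0,2,5,6}
depth 3: {7}  cumulative {0,2,5,6,7}
depth 4: {3}  cumulative {0,2,3,5,6,7}
Reach set: {0,2,3,5,6,7}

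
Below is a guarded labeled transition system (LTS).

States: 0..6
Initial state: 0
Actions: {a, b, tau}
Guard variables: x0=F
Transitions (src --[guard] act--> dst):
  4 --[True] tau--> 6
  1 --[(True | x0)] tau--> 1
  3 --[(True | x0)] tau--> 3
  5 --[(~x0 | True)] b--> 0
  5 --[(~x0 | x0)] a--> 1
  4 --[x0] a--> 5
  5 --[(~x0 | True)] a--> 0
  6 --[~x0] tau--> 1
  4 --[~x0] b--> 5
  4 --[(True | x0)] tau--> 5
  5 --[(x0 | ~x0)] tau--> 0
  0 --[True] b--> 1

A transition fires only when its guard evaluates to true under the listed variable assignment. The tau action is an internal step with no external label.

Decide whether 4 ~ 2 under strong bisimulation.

Bisimulation quotient by refinement:
  P[0] = {{0,1,2,3,4,5,6}}
  P[1] = {{0},{1,3,6},{2},{4},{5}}
5 equivalence class(es) (converged in 2)
4∈{4}, 2∈{2}

Answer: NOT BISIMILAR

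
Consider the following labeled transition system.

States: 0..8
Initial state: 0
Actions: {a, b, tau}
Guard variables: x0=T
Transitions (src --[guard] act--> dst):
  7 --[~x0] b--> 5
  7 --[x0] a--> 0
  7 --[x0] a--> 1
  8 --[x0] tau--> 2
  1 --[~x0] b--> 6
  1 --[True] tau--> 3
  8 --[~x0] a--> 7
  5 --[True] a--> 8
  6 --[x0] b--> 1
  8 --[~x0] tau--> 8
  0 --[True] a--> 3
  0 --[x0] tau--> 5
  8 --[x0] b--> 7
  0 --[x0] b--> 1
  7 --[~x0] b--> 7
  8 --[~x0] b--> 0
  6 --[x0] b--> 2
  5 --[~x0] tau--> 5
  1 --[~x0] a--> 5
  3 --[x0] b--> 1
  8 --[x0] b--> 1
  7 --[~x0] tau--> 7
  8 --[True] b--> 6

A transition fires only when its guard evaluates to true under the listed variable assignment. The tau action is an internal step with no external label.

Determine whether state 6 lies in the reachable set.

Answer: REACHABLE

Analysis:
After dropping false guards: 14 live edges.
Layer 0: {0}
Layer 1: {1,3,5}  cumulative {0,1,3,5}
Layer 2: {8}  cumulative {0,1,3,5,8}
Layer 3: {2,6,7}  cumulative {0,1,2,3,5,6,7,8}
R = {0,1,2,3,5,6,7,8}
trace reaching 6: tau·a·b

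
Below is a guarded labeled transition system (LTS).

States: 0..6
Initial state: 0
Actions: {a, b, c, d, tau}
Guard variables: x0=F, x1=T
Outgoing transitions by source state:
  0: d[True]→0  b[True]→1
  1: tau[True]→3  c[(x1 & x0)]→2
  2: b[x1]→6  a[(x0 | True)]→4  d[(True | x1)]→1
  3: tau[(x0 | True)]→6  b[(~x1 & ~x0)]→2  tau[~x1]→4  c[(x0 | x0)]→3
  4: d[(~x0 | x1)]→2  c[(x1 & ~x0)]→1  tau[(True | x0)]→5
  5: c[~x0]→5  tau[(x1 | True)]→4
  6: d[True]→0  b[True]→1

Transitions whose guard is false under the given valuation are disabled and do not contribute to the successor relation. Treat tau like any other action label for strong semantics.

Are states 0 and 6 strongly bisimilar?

Compute ~ classes (split until stable):
  P[0] = {{0,1,2,3,4,5,6}}
  P[1] = {{0,6},{1,3},{2},{4},{5}}
  P[2] = {{0,6},{1},{2},{3},{4},{5}}
Fixed point at round 3; 6 class(es).
class of 0: {0,6}; class of 6: {0,6}

Answer: BISIMILAR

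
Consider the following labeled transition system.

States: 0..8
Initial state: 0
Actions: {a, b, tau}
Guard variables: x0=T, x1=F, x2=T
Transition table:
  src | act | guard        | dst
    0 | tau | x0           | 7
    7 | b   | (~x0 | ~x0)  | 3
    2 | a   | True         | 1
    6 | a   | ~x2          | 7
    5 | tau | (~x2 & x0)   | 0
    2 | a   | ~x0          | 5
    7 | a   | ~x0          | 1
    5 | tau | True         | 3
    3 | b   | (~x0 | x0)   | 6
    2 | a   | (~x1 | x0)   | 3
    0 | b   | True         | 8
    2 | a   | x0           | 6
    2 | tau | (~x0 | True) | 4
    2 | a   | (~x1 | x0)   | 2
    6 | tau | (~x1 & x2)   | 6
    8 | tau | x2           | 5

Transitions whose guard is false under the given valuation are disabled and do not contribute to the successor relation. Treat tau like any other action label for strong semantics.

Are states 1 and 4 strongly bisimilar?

Answer: BISIMILAR

Analysis:
Bisimulation quotient by refinement:
  round 0: {{0,1,2,3,4,5,6,7,8}}
  round 1: {{0},{1,4,7},{2},{3},{5,6,8}}
  round 2: {{0},{1,4,7},{2},{3},{5},{6,8}}
  round 3: {{0},{1,4,7},{2},{3},{5},{6},{8}}
Fixed point at round 4; 7 class(es).
class of 1: {1,4,7}; class of 4: {1,4,7}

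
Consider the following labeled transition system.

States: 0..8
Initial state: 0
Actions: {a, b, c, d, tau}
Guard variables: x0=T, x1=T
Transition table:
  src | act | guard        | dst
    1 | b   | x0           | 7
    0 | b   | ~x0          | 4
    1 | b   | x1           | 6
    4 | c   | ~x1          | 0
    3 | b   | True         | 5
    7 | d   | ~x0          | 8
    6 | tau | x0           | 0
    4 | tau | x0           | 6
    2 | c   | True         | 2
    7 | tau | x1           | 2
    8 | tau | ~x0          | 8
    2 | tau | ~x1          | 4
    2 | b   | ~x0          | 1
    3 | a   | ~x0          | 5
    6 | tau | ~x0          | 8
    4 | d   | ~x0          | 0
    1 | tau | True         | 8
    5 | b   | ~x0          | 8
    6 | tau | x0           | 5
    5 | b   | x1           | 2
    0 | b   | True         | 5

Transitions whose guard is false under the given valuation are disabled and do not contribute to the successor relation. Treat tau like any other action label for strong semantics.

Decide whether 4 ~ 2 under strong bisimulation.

Compute ~ classes (split until stable):
  π0 = {{0,1,2,3,4,5,6,7,8}}
  π1 = {{0,3,5},{1},{2},{4,6,7},{8}}
  π2 = {{0,3},{1},{2},{4},{5},{6},{7},{8}}
Fixed point at round 3; 8 class(es).
[4]={4}  [2]={2}

Answer: NOT BISIMILAR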